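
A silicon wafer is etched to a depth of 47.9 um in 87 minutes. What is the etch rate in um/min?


Step 1: Etch rate = depth / time
Step 2: rate = 47.9 / 87
rate = 0.551 um/min


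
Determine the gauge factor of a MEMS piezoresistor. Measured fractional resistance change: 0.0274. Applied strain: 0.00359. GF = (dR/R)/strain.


Step 1: Identify values.
dR/R = 0.0274, strain = 0.00359
Step 2: GF = (dR/R) / strain = 0.0274 / 0.00359
GF = 7.6


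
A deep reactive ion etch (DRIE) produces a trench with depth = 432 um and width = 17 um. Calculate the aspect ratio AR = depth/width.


Step 1: AR = depth / width
Step 2: AR = 432 / 17
AR = 25.4


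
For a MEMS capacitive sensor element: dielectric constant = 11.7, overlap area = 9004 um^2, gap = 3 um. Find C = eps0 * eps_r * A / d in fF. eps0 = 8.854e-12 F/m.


Step 1: Convert area to m^2: A = 9004e-12 m^2
Step 2: Convert gap to m: d = 3e-6 m
Step 3: C = eps0 * eps_r * A / d
C = 8.854e-12 * 11.7 * 9004e-12 / 3e-6
Step 4: Convert to fF (multiply by 1e15).
C = 310.91 fF


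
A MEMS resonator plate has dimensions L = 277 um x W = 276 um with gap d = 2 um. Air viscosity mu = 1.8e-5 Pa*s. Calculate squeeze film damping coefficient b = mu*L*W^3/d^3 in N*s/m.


Step 1: Convert to SI.
L = 277e-6 m, W = 276e-6 m, d = 2e-6 m
Step 2: W^3 = (276e-6)^3 = 2.10e-11 m^3
Step 3: d^3 = (2e-6)^3 = 8.00e-18 m^3
Step 4: b = 1.8e-5 * 277e-6 * 2.10e-11 / 8.00e-18
b = 1.31e-02 N*s/m


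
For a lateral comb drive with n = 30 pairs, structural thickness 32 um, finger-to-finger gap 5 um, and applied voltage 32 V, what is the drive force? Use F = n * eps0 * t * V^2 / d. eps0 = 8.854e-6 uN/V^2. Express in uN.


Step 1: Parameters: n=30, eps0=8.854e-6 uN/V^2, t=32 um, V=32 V, d=5 um
Step 2: V^2 = 1024
Step 3: F = 30 * 8.854e-6 * 32 * 1024 / 5
F = 1.741 uN


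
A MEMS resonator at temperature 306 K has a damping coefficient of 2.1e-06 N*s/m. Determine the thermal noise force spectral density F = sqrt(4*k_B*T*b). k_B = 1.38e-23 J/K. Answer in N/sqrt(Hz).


Step 1: Compute 4 * k_B * T * b
= 4 * 1.38e-23 * 306 * 2.1e-06
= 3.5472e-26 N^2/Hz
Step 2: F_noise = sqrt(3.5472e-26)
F_noise = 1.88e-13 N/sqrt(Hz)


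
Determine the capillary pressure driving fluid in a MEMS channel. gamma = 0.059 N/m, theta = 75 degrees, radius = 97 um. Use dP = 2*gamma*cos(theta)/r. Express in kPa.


Step 1: cos(75 deg) = 0.2588
Step 2: Convert r to m: r = 97e-6 m
Step 3: dP = 2 * 0.059 * 0.2588 / 97e-6 = 314.8 Pa
Step 4: Convert Pa to kPa (divide by 1000).
dP = 0.31 kPa


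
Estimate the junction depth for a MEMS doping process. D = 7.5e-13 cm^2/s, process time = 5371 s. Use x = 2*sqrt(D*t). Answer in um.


Step 1: Compute D*t = 7.5e-13 * 5371 = 4.02825e-09 cm^2
Step 2: sqrt(D*t) = 6.34685e-05 cm
Step 3: x = 2 * 6.34685e-05 cm = 1.26937e-04 cm
Step 4: Convert to um (1 cm = 1e4 um): x = 1.269 um


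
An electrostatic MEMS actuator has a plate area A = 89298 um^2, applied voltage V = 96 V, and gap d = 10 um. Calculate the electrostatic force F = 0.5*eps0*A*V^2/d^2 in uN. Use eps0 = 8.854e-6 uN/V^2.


Step 1: Identify parameters.
eps0 = 8.854e-6 uN/V^2, A = 89298 um^2, V = 96 V, d = 10 um
Step 2: Compute V^2 = 96^2 = 9216
Step 3: Compute d^2 = 10^2 = 100
Step 4: F = 0.5 * 8.854e-6 * 89298 * 9216 / 100
F = 36.433 uN


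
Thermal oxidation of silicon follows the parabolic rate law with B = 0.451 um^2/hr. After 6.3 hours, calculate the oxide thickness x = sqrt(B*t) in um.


Step 1: Compute B*t = 0.451 * 6.3 = 2.8413
Step 2: x = sqrt(2.8413)
x = 1.686 um


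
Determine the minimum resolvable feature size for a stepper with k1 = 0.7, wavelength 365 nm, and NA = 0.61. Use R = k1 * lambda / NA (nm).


Step 1: Identify values: k1 = 0.7, lambda = 365 nm, NA = 0.61
Step 2: R = k1 * lambda / NA
R = 0.7 * 365 / 0.61
R = 418.9 nm


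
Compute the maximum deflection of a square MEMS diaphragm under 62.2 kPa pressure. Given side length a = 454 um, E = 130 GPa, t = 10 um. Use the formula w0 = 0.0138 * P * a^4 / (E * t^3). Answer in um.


Step 1: Convert pressure to compatible units (E is in GPa, so P in GPa).
P = 62.2 kPa = 62.2e-6 GPa
Step 2: Compute numerator: 0.0138 * P * a^4.
a^4 = 454^4 = 42483805456
numerator = 0.0138 * 62.2e-6 * 42483805456 = 3.64664e+04
Step 3: Compute denominator: E * t^3 = 130 * 10^3 = 130000
Step 4: w0 = numerator / denominator = 3.64664e+04 / 130000 = 0.2805 um


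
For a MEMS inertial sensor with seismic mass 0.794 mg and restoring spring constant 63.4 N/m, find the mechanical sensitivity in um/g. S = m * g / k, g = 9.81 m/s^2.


Step 1: Convert mass: m = 0.794 mg = 7.94e-07 kg
Step 2: S = m * g / k = 7.94e-07 * 9.81 / 63.4
Step 3: S = 1.23e-07 m/g
Step 4: Convert to um/g: S = 0.123 um/g


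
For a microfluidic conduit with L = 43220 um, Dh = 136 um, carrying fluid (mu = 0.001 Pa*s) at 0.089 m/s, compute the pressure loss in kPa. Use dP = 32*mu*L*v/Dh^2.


Step 1: Convert to SI: L = 43220e-6 m, Dh = 136e-6 m
Step 2: dP = 32 * 0.001 * 43220e-6 * 0.089 / (136e-6)^2
Step 3: dP = 6654.98 Pa
Step 4: Convert to kPa: dP = 6.65 kPa


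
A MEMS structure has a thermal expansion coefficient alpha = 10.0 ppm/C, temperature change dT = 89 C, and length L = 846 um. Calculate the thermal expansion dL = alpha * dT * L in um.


Step 1: Convert CTE: alpha = 10.0 ppm/C = 10.0e-6 /C
Step 2: dL = 10.0e-6 * 89 * 846
dL = 0.7529 um


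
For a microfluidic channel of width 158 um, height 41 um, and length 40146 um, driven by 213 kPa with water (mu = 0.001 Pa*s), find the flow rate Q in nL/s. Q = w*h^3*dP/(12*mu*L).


Step 1: Convert all dimensions to SI (meters).
w = 158e-6 m, h = 41e-6 m, L = 40146e-6 m, dP = 213e3 Pa
Step 2: Q = w * h^3 * dP / (12 * mu * L)
Q = 158e-6 * (41e-6)^3 * 213e3 / (12 * 0.001 * 40146e-6) = 4.8146501e-09 m^3/s
Step 3: Convert Q from m^3/s to nL/s (1 m^3 = 1e12 nL, so multiply by 1e12).
Q = 4814.65 nL/s


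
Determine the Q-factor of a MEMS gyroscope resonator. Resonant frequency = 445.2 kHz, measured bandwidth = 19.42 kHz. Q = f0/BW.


Step 1: Q = f0 / bandwidth
Step 2: Q = 445.2 / 19.42
Q = 22.9


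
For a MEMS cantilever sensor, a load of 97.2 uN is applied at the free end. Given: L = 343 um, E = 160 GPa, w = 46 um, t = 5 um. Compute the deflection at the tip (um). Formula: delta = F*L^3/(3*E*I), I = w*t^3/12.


Step 1: Calculate the second moment of area.
I = w * t^3 / 12 = 46 * 5^3 / 12 = 479.1667 um^4
Step 2: Convert E to consistent units (1 GPa = 1000 uN/um^2).
E = 160 GPa = 160000 uN/um^2
Step 3: Calculate tip deflection.
delta = F * L^3 / (3 * E * I)
delta = 97.2 * 343^3 / (3 * 160000 * 479.1667)
delta = 17.0538 um


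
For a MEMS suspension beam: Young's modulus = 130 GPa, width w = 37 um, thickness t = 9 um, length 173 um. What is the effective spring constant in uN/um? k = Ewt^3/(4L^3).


Step 1: Convert E to consistent units (1 GPa = 1000 uN/um^2).
E = 130 GPa = 130000 uN/um^2
Step 2: Compute t^3 = 9^3 = 729
Step 3: Compute L^3 = 173^3 = 5177717
Step 4: k = 130000 * 37 * 729 / (4 * 5177717)
k = 169.3068 uN/um


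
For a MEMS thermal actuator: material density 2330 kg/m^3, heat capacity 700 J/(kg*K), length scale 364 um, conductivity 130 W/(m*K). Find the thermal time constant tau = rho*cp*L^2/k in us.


Step 1: Convert L to m: L = 364e-6 m
Step 2: L^2 = (364e-6)^2 = 1.32496e-07 m^2
Step 3: tau = 2330 * 700 * 1.32496e-07 / 130 = 1.6623152e-03 s
Step 4: Convert to microseconds (multiply by 1e6).
tau = 1662.315 us


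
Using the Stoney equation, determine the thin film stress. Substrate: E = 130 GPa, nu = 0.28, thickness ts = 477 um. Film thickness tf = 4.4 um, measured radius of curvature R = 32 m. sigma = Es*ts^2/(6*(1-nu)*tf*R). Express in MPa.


Step 1: Compute numerator: Es * ts^2 = 130 * 477^2 = 29578770 (GPa*um^2)
Step 2: Compute denominator (R in um): 6*(1-nu)*tf*R = 6*0.72*4.4*32e6 = 608256000.0 (um^2)
Step 3: sigma (GPa) = 29578770 / 608256000.0 = 4.8629e-02 GPa
Step 4: Convert to MPa (x1000): sigma = 48.6 MPa


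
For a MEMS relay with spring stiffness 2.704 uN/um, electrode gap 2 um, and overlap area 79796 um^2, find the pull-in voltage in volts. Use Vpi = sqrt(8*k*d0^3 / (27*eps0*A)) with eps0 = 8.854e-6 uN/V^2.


Step 1: Compute numerator: 8 * k * d0^3 = 8 * 2.704 * 2^3 = 173.056
Step 2: Compute denominator: 27 * eps0 * A = 27 * 8.854e-6 * 79796 = 19.075872
Step 3: Vpi = sqrt(173.056 / 19.075872)
Vpi = 3.01 V


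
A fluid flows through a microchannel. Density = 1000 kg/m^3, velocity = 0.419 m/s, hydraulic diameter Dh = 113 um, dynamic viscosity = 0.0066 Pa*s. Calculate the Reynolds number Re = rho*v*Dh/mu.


Step 1: Convert Dh to meters: Dh = 113e-6 m
Step 2: Re = rho * v * Dh / mu
Re = 1000 * 0.419 * 113e-6 / 0.0066
Re = 7.174


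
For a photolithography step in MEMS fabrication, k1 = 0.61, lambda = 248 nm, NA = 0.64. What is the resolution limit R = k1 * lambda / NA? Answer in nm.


Step 1: Identify values: k1 = 0.61, lambda = 248 nm, NA = 0.64
Step 2: R = k1 * lambda / NA
R = 0.61 * 248 / 0.64
R = 236.4 nm


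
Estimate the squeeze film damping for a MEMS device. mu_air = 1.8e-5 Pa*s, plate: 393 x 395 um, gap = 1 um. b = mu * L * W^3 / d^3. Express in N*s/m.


Step 1: Convert to SI.
L = 393e-6 m, W = 395e-6 m, d = 1e-6 m
Step 2: W^3 = (395e-6)^3 = 6.16e-11 m^3
Step 3: d^3 = (1e-6)^3 = 1.00e-18 m^3
Step 4: b = 1.8e-5 * 393e-6 * 6.16e-11 / 1.00e-18
b = 4.36e-01 N*s/m


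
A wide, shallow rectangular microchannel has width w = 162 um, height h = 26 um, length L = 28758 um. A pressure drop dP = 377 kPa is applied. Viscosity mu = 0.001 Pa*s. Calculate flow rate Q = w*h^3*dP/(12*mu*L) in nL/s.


Step 1: Convert all dimensions to SI (meters).
w = 162e-6 m, h = 26e-6 m, L = 28758e-6 m, dP = 377e3 Pa
Step 2: Q = w * h^3 * dP / (12 * mu * L)
Q = 162e-6 * (26e-6)^3 * 377e3 / (12 * 0.001 * 28758e-6) = 3.11054496e-09 m^3/s
Step 3: Convert Q from m^3/s to nL/s (1 m^3 = 1e12 nL, so multiply by 1e12).
Q = 3110.545 nL/s


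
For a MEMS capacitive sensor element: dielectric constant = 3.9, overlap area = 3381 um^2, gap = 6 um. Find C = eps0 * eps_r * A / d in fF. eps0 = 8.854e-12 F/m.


Step 1: Convert area to m^2: A = 3381e-12 m^2
Step 2: Convert gap to m: d = 6e-6 m
Step 3: C = eps0 * eps_r * A / d
C = 8.854e-12 * 3.9 * 3381e-12 / 6e-6
Step 4: Convert to fF (multiply by 1e15).
C = 19.46 fF


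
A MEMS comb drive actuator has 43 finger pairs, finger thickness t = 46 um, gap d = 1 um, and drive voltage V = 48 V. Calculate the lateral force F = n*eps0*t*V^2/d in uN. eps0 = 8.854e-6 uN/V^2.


Step 1: Parameters: n=43, eps0=8.854e-6 uN/V^2, t=46 um, V=48 V, d=1 um
Step 2: V^2 = 2304
Step 3: F = 43 * 8.854e-6 * 46 * 2304 / 1
F = 40.35 uN


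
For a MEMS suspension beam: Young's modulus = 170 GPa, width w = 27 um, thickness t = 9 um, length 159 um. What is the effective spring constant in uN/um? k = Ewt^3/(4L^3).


Step 1: Convert E to consistent units (1 GPa = 1000 uN/um^2).
E = 170 GPa = 170000 uN/um^2
Step 2: Compute t^3 = 9^3 = 729
Step 3: Compute L^3 = 159^3 = 4019679
Step 4: k = 170000 * 27 * 729 / (4 * 4019679)
k = 208.108 uN/um


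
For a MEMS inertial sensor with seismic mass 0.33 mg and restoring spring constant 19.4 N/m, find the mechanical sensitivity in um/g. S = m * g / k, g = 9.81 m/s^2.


Step 1: Convert mass: m = 0.33 mg = 3.30e-07 kg
Step 2: S = m * g / k = 3.30e-07 * 9.81 / 19.4
Step 3: S = 1.67e-07 m/g
Step 4: Convert to um/g: S = 0.167 um/g


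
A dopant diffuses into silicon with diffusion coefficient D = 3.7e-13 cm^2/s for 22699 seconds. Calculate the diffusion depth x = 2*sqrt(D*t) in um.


Step 1: Compute D*t = 3.7e-13 * 22699 = 8.39863e-09 cm^2
Step 2: sqrt(D*t) = 9.1644e-05 cm
Step 3: x = 2 * 9.1644e-05 cm = 1.83288e-04 cm
Step 4: Convert to um (1 cm = 1e4 um): x = 1.833 um


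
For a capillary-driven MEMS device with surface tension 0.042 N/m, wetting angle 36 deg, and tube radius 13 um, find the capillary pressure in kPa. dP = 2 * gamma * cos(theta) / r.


Step 1: cos(36 deg) = 0.809
Step 2: Convert r to m: r = 13e-6 m
Step 3: dP = 2 * 0.042 * 0.809 / 13e-6 = 5227.4 Pa
Step 4: Convert Pa to kPa (divide by 1000).
dP = 5.23 kPa


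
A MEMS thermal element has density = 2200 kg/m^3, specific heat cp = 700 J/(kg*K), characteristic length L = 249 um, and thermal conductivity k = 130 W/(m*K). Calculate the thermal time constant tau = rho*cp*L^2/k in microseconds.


Step 1: Convert L to m: L = 249e-6 m
Step 2: L^2 = (249e-6)^2 = 6.2001e-08 m^2
Step 3: tau = 2200 * 700 * 6.2001e-08 / 130 = 7.3447338e-04 s
Step 4: Convert to microseconds (multiply by 1e6).
tau = 734.473 us


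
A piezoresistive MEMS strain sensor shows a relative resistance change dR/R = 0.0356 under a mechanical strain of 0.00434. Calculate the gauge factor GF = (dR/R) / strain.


Step 1: Identify values.
dR/R = 0.0356, strain = 0.00434
Step 2: GF = (dR/R) / strain = 0.0356 / 0.00434
GF = 8.2


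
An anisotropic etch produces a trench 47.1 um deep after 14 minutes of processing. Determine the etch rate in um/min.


Step 1: Etch rate = depth / time
Step 2: rate = 47.1 / 14
rate = 3.364 um/min


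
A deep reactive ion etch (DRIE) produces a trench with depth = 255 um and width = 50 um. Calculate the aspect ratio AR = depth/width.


Step 1: AR = depth / width
Step 2: AR = 255 / 50
AR = 5.1


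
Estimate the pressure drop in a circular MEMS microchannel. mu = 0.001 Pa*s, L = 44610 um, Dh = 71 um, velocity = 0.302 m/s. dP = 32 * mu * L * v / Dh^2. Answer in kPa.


Step 1: Convert to SI: L = 44610e-6 m, Dh = 71e-6 m
Step 2: dP = 32 * 0.001 * 44610e-6 * 0.302 / (71e-6)^2
Step 3: dP = 85520.94 Pa
Step 4: Convert to kPa: dP = 85.52 kPa


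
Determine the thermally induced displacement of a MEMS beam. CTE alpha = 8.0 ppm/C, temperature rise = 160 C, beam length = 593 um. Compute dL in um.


Step 1: Convert CTE: alpha = 8.0 ppm/C = 8.0e-6 /C
Step 2: dL = 8.0e-6 * 160 * 593
dL = 0.759 um


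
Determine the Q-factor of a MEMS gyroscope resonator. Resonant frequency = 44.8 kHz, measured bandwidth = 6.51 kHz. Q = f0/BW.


Step 1: Q = f0 / bandwidth
Step 2: Q = 44.8 / 6.51
Q = 6.9


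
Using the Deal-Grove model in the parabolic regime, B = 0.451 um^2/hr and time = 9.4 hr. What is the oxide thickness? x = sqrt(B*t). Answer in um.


Step 1: Compute B*t = 0.451 * 9.4 = 4.2394
Step 2: x = sqrt(4.2394)
x = 2.059 um


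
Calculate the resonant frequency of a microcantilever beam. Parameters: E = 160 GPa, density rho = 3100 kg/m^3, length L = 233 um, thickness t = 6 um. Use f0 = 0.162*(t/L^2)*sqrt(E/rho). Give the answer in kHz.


Step 1: Convert units to SI.
t_SI = 6e-6 m, L_SI = 233e-6 m
Step 2: Calculate sqrt(E/rho).
sqrt(160e9 / 3100) = 7184.21 m/s
Step 3: Compute f0.
f0 = 0.162 * 6e-6 / (233e-6)^2 * 7184.21 = 128627.4 Hz = 128.63 kHz


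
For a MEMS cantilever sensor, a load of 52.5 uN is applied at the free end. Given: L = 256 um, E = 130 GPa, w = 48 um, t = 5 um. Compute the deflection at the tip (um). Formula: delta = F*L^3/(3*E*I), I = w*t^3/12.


Step 1: Calculate the second moment of area.
I = w * t^3 / 12 = 48 * 5^3 / 12 = 500.0 um^4
Step 2: Convert E to consistent units (1 GPa = 1000 uN/um^2).
E = 130 GPa = 130000 uN/um^2
Step 3: Calculate tip deflection.
delta = F * L^3 / (3 * E * I)
delta = 52.5 * 256^3 / (3 * 130000 * 500.0)
delta = 4.5169 um


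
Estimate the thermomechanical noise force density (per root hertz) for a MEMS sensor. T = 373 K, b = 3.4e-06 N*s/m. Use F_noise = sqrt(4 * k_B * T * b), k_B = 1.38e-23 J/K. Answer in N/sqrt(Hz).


Step 1: Compute 4 * k_B * T * b
= 4 * 1.38e-23 * 373 * 3.4e-06
= 7.0005e-26 N^2/Hz
Step 2: F_noise = sqrt(7.0005e-26)
F_noise = 2.65e-13 N/sqrt(Hz)


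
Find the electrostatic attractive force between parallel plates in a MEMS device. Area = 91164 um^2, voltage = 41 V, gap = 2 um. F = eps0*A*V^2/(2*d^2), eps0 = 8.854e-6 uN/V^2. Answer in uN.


Step 1: Identify parameters.
eps0 = 8.854e-6 uN/V^2, A = 91164 um^2, V = 41 V, d = 2 um
Step 2: Compute V^2 = 41^2 = 1681
Step 3: Compute d^2 = 2^2 = 4
Step 4: F = 0.5 * 8.854e-6 * 91164 * 1681 / 4
F = 169.606 uN


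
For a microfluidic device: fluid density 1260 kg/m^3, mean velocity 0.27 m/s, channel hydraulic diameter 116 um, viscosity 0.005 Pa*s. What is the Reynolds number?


Step 1: Convert Dh to meters: Dh = 116e-6 m
Step 2: Re = rho * v * Dh / mu
Re = 1260 * 0.27 * 116e-6 / 0.005
Re = 7.893


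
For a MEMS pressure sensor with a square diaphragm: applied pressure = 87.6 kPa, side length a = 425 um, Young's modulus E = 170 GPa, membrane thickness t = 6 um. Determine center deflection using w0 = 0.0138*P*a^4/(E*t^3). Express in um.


Step 1: Convert pressure to compatible units (E is in GPa, so P in GPa).
P = 87.6 kPa = 87.6e-6 GPa
Step 2: Compute numerator: 0.0138 * P * a^4.
a^4 = 425^4 = 32625390625
numerator = 0.0138 * 87.6e-6 * 32625390625 = 3.944018e+04
Step 3: Compute denominator: E * t^3 = 170 * 6^3 = 36720
Step 4: w0 = numerator / denominator = 3.944018e+04 / 36720 = 1.0741 um


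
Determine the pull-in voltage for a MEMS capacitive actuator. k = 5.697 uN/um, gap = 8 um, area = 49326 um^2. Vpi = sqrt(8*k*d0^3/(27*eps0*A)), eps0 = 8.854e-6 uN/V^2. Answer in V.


Step 1: Compute numerator: 8 * k * d0^3 = 8 * 5.697 * 8^3 = 23334.912
Step 2: Compute denominator: 27 * eps0 * A = 27 * 8.854e-6 * 49326 = 11.791775
Step 3: Vpi = sqrt(23334.912 / 11.791775)
Vpi = 44.48 V


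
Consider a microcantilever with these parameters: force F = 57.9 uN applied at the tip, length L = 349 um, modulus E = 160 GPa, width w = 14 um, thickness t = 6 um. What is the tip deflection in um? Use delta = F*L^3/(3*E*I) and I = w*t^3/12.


Step 1: Calculate the second moment of area.
I = w * t^3 / 12 = 14 * 6^3 / 12 = 252.0 um^4
Step 2: Convert E to consistent units (1 GPa = 1000 uN/um^2).
E = 160 GPa = 160000 uN/um^2
Step 3: Calculate tip deflection.
delta = F * L^3 / (3 * E * I)
delta = 57.9 * 349^3 / (3 * 160000 * 252.0)
delta = 20.3476 um


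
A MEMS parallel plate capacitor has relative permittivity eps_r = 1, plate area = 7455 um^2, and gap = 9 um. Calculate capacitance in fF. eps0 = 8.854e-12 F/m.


Step 1: Convert area to m^2: A = 7455e-12 m^2
Step 2: Convert gap to m: d = 9e-6 m
Step 3: C = eps0 * eps_r * A / d
C = 8.854e-12 * 1 * 7455e-12 / 9e-6
Step 4: Convert to fF (multiply by 1e15).
C = 7.33 fF


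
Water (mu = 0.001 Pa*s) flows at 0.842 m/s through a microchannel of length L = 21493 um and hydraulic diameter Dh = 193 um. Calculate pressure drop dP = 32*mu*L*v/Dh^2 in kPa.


Step 1: Convert to SI: L = 21493e-6 m, Dh = 193e-6 m
Step 2: dP = 32 * 0.001 * 21493e-6 * 0.842 / (193e-6)^2
Step 3: dP = 15546.92 Pa
Step 4: Convert to kPa: dP = 15.55 kPa


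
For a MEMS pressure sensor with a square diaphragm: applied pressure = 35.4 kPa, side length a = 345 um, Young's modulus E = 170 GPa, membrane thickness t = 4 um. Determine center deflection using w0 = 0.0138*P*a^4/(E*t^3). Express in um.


Step 1: Convert pressure to compatible units (E is in GPa, so P in GPa).
P = 35.4 kPa = 35.4e-6 GPa
Step 2: Compute numerator: 0.0138 * P * a^4.
a^4 = 345^4 = 14166950625
numerator = 0.0138 * 35.4e-6 * 14166950625 = 6.92084e+03
Step 3: Compute denominator: E * t^3 = 170 * 4^3 = 10880
Step 4: w0 = numerator / denominator = 6.92084e+03 / 10880 = 0.6361 um


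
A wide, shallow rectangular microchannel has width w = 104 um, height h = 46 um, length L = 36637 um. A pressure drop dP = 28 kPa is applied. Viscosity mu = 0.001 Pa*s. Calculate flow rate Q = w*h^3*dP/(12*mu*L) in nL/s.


Step 1: Convert all dimensions to SI (meters).
w = 104e-6 m, h = 46e-6 m, L = 36637e-6 m, dP = 28e3 Pa
Step 2: Q = w * h^3 * dP / (12 * mu * L)
Q = 104e-6 * (46e-6)^3 * 28e3 / (12 * 0.001 * 36637e-6) = 6.4470897e-10 m^3/s
Step 3: Convert Q from m^3/s to nL/s (1 m^3 = 1e12 nL, so multiply by 1e12).
Q = 644.709 nL/s


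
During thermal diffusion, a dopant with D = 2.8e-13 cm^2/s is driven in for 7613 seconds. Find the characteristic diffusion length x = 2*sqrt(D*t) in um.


Step 1: Compute D*t = 2.8e-13 * 7613 = 2.13164e-09 cm^2
Step 2: sqrt(D*t) = 4.617e-05 cm
Step 3: x = 2 * 4.617e-05 cm = 9.234e-05 cm
Step 4: Convert to um (1 cm = 1e4 um): x = 0.923 um


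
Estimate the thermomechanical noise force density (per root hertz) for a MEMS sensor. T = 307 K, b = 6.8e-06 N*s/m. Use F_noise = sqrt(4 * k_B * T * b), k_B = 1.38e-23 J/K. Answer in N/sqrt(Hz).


Step 1: Compute 4 * k_B * T * b
= 4 * 1.38e-23 * 307 * 6.8e-06
= 1.1524e-25 N^2/Hz
Step 2: F_noise = sqrt(1.1524e-25)
F_noise = 3.39e-13 N/sqrt(Hz)


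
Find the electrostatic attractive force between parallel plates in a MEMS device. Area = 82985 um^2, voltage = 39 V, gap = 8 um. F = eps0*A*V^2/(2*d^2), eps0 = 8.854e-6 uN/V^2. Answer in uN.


Step 1: Identify parameters.
eps0 = 8.854e-6 uN/V^2, A = 82985 um^2, V = 39 V, d = 8 um
Step 2: Compute V^2 = 39^2 = 1521
Step 3: Compute d^2 = 8^2 = 64
Step 4: F = 0.5 * 8.854e-6 * 82985 * 1521 / 64
F = 8.731 uN


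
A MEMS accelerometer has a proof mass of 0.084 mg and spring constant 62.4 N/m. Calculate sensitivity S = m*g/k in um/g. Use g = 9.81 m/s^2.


Step 1: Convert mass: m = 0.084 mg = 8.40e-08 kg
Step 2: S = m * g / k = 8.40e-08 * 9.81 / 62.4
Step 3: S = 1.32e-08 m/g
Step 4: Convert to um/g: S = 0.013 um/g


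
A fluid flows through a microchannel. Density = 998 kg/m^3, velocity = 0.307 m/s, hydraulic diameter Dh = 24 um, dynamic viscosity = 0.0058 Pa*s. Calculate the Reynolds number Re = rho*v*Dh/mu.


Step 1: Convert Dh to meters: Dh = 24e-6 m
Step 2: Re = rho * v * Dh / mu
Re = 998 * 0.307 * 24e-6 / 0.0058
Re = 1.268


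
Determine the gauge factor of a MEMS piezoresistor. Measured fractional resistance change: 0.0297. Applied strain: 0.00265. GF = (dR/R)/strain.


Step 1: Identify values.
dR/R = 0.0297, strain = 0.00265
Step 2: GF = (dR/R) / strain = 0.0297 / 0.00265
GF = 11.2


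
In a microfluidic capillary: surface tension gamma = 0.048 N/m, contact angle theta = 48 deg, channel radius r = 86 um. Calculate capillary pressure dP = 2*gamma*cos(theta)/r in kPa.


Step 1: cos(48 deg) = 0.6691
Step 2: Convert r to m: r = 86e-6 m
Step 3: dP = 2 * 0.048 * 0.6691 / 86e-6 = 746.9 Pa
Step 4: Convert Pa to kPa (divide by 1000).
dP = 0.75 kPa


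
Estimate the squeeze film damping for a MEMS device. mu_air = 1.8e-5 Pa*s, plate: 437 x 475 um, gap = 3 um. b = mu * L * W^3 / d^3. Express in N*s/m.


Step 1: Convert to SI.
L = 437e-6 m, W = 475e-6 m, d = 3e-6 m
Step 2: W^3 = (475e-6)^3 = 1.07e-10 m^3
Step 3: d^3 = (3e-6)^3 = 2.70e-17 m^3
Step 4: b = 1.8e-5 * 437e-6 * 1.07e-10 / 2.70e-17
b = 3.12e-02 N*s/m


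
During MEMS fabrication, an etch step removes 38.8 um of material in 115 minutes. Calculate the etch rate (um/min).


Step 1: Etch rate = depth / time
Step 2: rate = 38.8 / 115
rate = 0.337 um/min


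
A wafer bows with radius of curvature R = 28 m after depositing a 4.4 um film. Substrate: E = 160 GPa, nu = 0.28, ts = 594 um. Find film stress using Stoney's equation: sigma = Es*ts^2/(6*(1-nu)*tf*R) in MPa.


Step 1: Compute numerator: Es * ts^2 = 160 * 594^2 = 56453760 (GPa*um^2)
Step 2: Compute denominator (R in um): 6*(1-nu)*tf*R = 6*0.72*4.4*28e6 = 532224000.0 (um^2)
Step 3: sigma (GPa) = 56453760 / 532224000.0 = 1.06071e-01 GPa
Step 4: Convert to MPa (x1000): sigma = 106.1 MPa


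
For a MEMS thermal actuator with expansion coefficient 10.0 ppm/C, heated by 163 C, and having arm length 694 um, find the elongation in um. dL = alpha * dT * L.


Step 1: Convert CTE: alpha = 10.0 ppm/C = 10.0e-6 /C
Step 2: dL = 10.0e-6 * 163 * 694
dL = 1.1312 um


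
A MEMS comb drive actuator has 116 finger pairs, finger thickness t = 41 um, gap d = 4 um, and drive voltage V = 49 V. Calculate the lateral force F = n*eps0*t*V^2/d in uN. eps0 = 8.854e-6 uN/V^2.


Step 1: Parameters: n=116, eps0=8.854e-6 uN/V^2, t=41 um, V=49 V, d=4 um
Step 2: V^2 = 2401
Step 3: F = 116 * 8.854e-6 * 41 * 2401 / 4
F = 25.276 uN


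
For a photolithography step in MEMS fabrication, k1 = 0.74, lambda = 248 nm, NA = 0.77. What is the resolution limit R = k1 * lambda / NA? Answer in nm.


Step 1: Identify values: k1 = 0.74, lambda = 248 nm, NA = 0.77
Step 2: R = k1 * lambda / NA
R = 0.74 * 248 / 0.77
R = 238.3 nm


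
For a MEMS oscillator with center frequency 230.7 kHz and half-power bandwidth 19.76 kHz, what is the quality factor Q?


Step 1: Q = f0 / bandwidth
Step 2: Q = 230.7 / 19.76
Q = 11.7


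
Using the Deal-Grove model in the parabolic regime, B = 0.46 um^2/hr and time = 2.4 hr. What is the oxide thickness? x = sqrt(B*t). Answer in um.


Step 1: Compute B*t = 0.46 * 2.4 = 1.104
Step 2: x = sqrt(1.104)
x = 1.051 um


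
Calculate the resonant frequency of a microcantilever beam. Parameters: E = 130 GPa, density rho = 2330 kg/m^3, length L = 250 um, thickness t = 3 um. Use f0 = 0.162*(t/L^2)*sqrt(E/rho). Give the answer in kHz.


Step 1: Convert units to SI.
t_SI = 3e-6 m, L_SI = 250e-6 m
Step 2: Calculate sqrt(E/rho).
sqrt(130e9 / 2330) = 7469.54 m/s
Step 3: Compute f0.
f0 = 0.162 * 3e-6 / (250e-6)^2 * 7469.54 = 58083.1 Hz = 58.08 kHz


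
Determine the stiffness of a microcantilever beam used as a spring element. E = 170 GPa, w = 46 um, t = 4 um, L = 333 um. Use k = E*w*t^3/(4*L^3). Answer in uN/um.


Step 1: Convert E to consistent units (1 GPa = 1000 uN/um^2).
E = 170 GPa = 170000 uN/um^2
Step 2: Compute t^3 = 4^3 = 64
Step 3: Compute L^3 = 333^3 = 36926037
Step 4: k = 170000 * 46 * 64 / (4 * 36926037)
k = 3.3884 uN/um


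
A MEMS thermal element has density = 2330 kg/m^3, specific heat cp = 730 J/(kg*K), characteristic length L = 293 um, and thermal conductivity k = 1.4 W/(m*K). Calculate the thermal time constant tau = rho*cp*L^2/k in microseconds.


Step 1: Convert L to m: L = 293e-6 m
Step 2: L^2 = (293e-6)^2 = 8.5849e-08 m^2
Step 3: tau = 2330 * 730 * 8.5849e-08 / 1.4 = 1.0430040293e-01 s
Step 4: Convert to microseconds (multiply by 1e6).
tau = 104300.403 us


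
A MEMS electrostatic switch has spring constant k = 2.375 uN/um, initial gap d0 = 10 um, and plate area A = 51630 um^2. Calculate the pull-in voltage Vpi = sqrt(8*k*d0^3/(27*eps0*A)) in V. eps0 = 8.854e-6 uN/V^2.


Step 1: Compute numerator: 8 * k * d0^3 = 8 * 2.375 * 10^3 = 19000.0
Step 2: Compute denominator: 27 * eps0 * A = 27 * 8.854e-6 * 51630 = 12.342565
Step 3: Vpi = sqrt(19000.0 / 12.342565)
Vpi = 39.24 V


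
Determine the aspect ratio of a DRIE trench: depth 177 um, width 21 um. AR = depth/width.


Step 1: AR = depth / width
Step 2: AR = 177 / 21
AR = 8.4


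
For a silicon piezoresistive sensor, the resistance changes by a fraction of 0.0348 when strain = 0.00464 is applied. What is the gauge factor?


Step 1: Identify values.
dR/R = 0.0348, strain = 0.00464
Step 2: GF = (dR/R) / strain = 0.0348 / 0.00464
GF = 7.5


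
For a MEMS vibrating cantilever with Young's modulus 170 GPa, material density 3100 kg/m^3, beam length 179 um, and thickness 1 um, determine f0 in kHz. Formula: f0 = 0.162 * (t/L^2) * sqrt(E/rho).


Step 1: Convert units to SI.
t_SI = 1e-6 m, L_SI = 179e-6 m
Step 2: Calculate sqrt(E/rho).
sqrt(170e9 / 3100) = 7405.32 m/s
Step 3: Compute f0.
f0 = 0.162 * 1e-6 / (179e-6)^2 * 7405.32 = 37441.5 Hz = 37.44 kHz


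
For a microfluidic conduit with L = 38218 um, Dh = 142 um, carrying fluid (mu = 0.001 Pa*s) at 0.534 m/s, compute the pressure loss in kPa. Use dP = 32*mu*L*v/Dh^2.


Step 1: Convert to SI: L = 38218e-6 m, Dh = 142e-6 m
Step 2: dP = 32 * 0.001 * 38218e-6 * 0.534 / (142e-6)^2
Step 3: dP = 32387.88 Pa
Step 4: Convert to kPa: dP = 32.39 kPa


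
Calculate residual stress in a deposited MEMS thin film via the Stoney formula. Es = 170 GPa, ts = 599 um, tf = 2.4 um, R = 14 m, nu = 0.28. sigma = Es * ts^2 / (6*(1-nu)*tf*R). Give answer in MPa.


Step 1: Compute numerator: Es * ts^2 = 170 * 599^2 = 60996170 (GPa*um^2)
Step 2: Compute denominator (R in um): 6*(1-nu)*tf*R = 6*0.72*2.4*14e6 = 145152000.0 (um^2)
Step 3: sigma (GPa) = 60996170 / 145152000.0 = 4.20223e-01 GPa
Step 4: Convert to MPa (x1000): sigma = 420.2 MPa


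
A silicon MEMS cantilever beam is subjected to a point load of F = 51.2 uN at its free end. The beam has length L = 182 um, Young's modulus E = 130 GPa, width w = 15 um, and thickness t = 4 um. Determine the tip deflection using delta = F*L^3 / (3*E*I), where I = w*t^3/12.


Step 1: Calculate the second moment of area.
I = w * t^3 / 12 = 15 * 4^3 / 12 = 80.0 um^4
Step 2: Convert E to consistent units (1 GPa = 1000 uN/um^2).
E = 130 GPa = 130000 uN/um^2
Step 3: Calculate tip deflection.
delta = F * L^3 / (3 * E * I)
delta = 51.2 * 182^3 / (3 * 130000 * 80.0)
delta = 9.893 um


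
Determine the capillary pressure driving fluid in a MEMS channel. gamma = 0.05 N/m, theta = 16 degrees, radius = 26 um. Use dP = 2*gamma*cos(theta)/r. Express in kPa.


Step 1: cos(16 deg) = 0.9613
Step 2: Convert r to m: r = 26e-6 m
Step 3: dP = 2 * 0.05 * 0.9613 / 26e-6 = 3697.3 Pa
Step 4: Convert Pa to kPa (divide by 1000).
dP = 3.7 kPa


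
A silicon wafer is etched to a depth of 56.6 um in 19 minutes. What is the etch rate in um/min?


Step 1: Etch rate = depth / time
Step 2: rate = 56.6 / 19
rate = 2.979 um/min


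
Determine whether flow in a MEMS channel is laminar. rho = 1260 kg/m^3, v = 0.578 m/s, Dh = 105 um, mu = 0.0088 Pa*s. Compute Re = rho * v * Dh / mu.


Step 1: Convert Dh to meters: Dh = 105e-6 m
Step 2: Re = rho * v * Dh / mu
Re = 1260 * 0.578 * 105e-6 / 0.0088
Re = 8.69
Since Re = 8.69 is below ~2300, the flow is laminar.


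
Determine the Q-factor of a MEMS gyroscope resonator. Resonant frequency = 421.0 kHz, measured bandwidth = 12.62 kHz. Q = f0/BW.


Step 1: Q = f0 / bandwidth
Step 2: Q = 421.0 / 12.62
Q = 33.4


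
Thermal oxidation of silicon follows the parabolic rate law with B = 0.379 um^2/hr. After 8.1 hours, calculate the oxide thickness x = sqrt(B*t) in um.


Step 1: Compute B*t = 0.379 * 8.1 = 3.0699
Step 2: x = sqrt(3.0699)
x = 1.752 um


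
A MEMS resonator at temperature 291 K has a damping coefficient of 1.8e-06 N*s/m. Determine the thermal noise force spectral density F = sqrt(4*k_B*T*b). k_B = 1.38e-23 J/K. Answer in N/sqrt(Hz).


Step 1: Compute 4 * k_B * T * b
= 4 * 1.38e-23 * 291 * 1.8e-06
= 2.8914e-26 N^2/Hz
Step 2: F_noise = sqrt(2.8914e-26)
F_noise = 1.70e-13 N/sqrt(Hz)


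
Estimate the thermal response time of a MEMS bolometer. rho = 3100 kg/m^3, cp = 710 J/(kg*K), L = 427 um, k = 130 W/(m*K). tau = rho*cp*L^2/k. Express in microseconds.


Step 1: Convert L to m: L = 427e-6 m
Step 2: L^2 = (427e-6)^2 = 1.82329e-07 m^2
Step 3: tau = 3100 * 710 * 1.82329e-07 / 130 = 3.0869702e-03 s
Step 4: Convert to microseconds (multiply by 1e6).
tau = 3086.97 us


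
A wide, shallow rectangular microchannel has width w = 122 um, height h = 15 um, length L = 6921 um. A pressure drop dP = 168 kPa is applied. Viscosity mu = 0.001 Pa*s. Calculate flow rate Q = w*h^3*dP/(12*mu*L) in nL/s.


Step 1: Convert all dimensions to SI (meters).
w = 122e-6 m, h = 15e-6 m, L = 6921e-6 m, dP = 168e3 Pa
Step 2: Q = w * h^3 * dP / (12 * mu * L)
Q = 122e-6 * (15e-6)^3 * 168e3 / (12 * 0.001 * 6921e-6) = 8.329e-10 m^3/s
Step 3: Convert Q from m^3/s to nL/s (1 m^3 = 1e12 nL, so multiply by 1e12).
Q = 832.9 nL/s


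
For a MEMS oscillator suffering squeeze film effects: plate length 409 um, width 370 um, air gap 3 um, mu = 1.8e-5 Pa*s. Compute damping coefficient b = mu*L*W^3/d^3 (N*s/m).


Step 1: Convert to SI.
L = 409e-6 m, W = 370e-6 m, d = 3e-6 m
Step 2: W^3 = (370e-6)^3 = 5.07e-11 m^3
Step 3: d^3 = (3e-6)^3 = 2.70e-17 m^3
Step 4: b = 1.8e-5 * 409e-6 * 5.07e-11 / 2.70e-17
b = 1.38e-02 N*s/m


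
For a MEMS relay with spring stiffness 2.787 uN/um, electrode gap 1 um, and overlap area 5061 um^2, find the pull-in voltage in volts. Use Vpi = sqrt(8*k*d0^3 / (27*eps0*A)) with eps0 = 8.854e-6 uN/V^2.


Step 1: Compute numerator: 8 * k * d0^3 = 8 * 2.787 * 1^3 = 22.296
Step 2: Compute denominator: 27 * eps0 * A = 27 * 8.854e-6 * 5061 = 1.209873
Step 3: Vpi = sqrt(22.296 / 1.209873)
Vpi = 4.29 V


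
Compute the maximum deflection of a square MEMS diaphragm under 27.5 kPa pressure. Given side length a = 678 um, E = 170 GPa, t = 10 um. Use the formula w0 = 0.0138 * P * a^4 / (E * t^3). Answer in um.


Step 1: Convert pressure to compatible units (E is in GPa, so P in GPa).
P = 27.5 kPa = 27.5e-6 GPa
Step 2: Compute numerator: 0.0138 * P * a^4.
a^4 = 678^4 = 211309379856
numerator = 0.0138 * 27.5e-6 * 211309379856 = 8.01919e+04
Step 3: Compute denominator: E * t^3 = 170 * 10^3 = 170000
Step 4: w0 = numerator / denominator = 8.01919e+04 / 170000 = 0.4717 um


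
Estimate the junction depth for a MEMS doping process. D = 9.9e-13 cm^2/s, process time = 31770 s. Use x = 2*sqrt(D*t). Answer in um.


Step 1: Compute D*t = 9.9e-13 * 31770 = 3.14523e-08 cm^2
Step 2: sqrt(D*t) = 1.77348e-04 cm
Step 3: x = 2 * 1.77348e-04 cm = 3.54696e-04 cm
Step 4: Convert to um (1 cm = 1e4 um): x = 3.547 um


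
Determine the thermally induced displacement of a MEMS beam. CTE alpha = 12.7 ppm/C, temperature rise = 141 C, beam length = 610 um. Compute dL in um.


Step 1: Convert CTE: alpha = 12.7 ppm/C = 12.7e-6 /C
Step 2: dL = 12.7e-6 * 141 * 610
dL = 1.0923 um


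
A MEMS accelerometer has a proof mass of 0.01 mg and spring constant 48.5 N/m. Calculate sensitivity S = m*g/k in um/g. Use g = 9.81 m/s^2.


Step 1: Convert mass: m = 0.01 mg = 1.00e-08 kg
Step 2: S = m * g / k = 1.00e-08 * 9.81 / 48.5
Step 3: S = 2.02e-09 m/g
Step 4: Convert to um/g: S = 0.002 um/g


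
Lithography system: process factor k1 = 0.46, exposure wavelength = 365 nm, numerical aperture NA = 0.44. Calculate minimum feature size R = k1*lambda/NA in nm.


Step 1: Identify values: k1 = 0.46, lambda = 365 nm, NA = 0.44
Step 2: R = k1 * lambda / NA
R = 0.46 * 365 / 0.44
R = 381.6 nm


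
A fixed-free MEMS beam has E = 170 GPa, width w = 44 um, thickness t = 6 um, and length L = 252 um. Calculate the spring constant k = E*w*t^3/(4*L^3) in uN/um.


Step 1: Convert E to consistent units (1 GPa = 1000 uN/um^2).
E = 170 GPa = 170000 uN/um^2
Step 2: Compute t^3 = 6^3 = 216
Step 3: Compute L^3 = 252^3 = 16003008
Step 4: k = 170000 * 44 * 216 / (4 * 16003008)
k = 25.2403 uN/um


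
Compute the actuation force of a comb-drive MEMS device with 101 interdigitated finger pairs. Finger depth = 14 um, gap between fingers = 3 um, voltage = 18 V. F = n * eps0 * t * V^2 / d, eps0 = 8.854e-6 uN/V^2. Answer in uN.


Step 1: Parameters: n=101, eps0=8.854e-6 uN/V^2, t=14 um, V=18 V, d=3 um
Step 2: V^2 = 324
Step 3: F = 101 * 8.854e-6 * 14 * 324 / 3
F = 1.352 uN


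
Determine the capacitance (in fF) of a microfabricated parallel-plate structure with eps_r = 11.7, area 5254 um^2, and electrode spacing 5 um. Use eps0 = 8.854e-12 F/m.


Step 1: Convert area to m^2: A = 5254e-12 m^2
Step 2: Convert gap to m: d = 5e-6 m
Step 3: C = eps0 * eps_r * A / d
C = 8.854e-12 * 11.7 * 5254e-12 / 5e-6
Step 4: Convert to fF (multiply by 1e15).
C = 108.85 fF


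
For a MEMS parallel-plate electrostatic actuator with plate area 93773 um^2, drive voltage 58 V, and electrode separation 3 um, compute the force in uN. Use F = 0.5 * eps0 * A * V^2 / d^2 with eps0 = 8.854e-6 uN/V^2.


Step 1: Identify parameters.
eps0 = 8.854e-6 uN/V^2, A = 93773 um^2, V = 58 V, d = 3 um
Step 2: Compute V^2 = 58^2 = 3364
Step 3: Compute d^2 = 3^2 = 9
Step 4: F = 0.5 * 8.854e-6 * 93773 * 3364 / 9
F = 155.168 uN


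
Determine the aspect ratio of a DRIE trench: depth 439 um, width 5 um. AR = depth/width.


Step 1: AR = depth / width
Step 2: AR = 439 / 5
AR = 87.8


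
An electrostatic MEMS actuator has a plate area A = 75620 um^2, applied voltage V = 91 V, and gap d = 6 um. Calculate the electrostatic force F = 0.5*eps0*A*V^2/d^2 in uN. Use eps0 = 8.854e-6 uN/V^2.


Step 1: Identify parameters.
eps0 = 8.854e-6 uN/V^2, A = 75620 um^2, V = 91 V, d = 6 um
Step 2: Compute V^2 = 91^2 = 8281
Step 3: Compute d^2 = 6^2 = 36
Step 4: F = 0.5 * 8.854e-6 * 75620 * 8281 / 36
F = 77.006 uN


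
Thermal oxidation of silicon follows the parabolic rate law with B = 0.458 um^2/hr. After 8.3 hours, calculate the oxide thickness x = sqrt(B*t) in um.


Step 1: Compute B*t = 0.458 * 8.3 = 3.8014
Step 2: x = sqrt(3.8014)
x = 1.95 um


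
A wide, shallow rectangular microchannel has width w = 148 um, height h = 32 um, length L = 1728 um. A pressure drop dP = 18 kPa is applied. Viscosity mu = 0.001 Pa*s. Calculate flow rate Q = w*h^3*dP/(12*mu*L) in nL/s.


Step 1: Convert all dimensions to SI (meters).
w = 148e-6 m, h = 32e-6 m, L = 1728e-6 m, dP = 18e3 Pa
Step 2: Q = w * h^3 * dP / (12 * mu * L)
Q = 148e-6 * (32e-6)^3 * 18e3 / (12 * 0.001 * 1728e-6) = 4.20977778e-09 m^3/s
Step 3: Convert Q from m^3/s to nL/s (1 m^3 = 1e12 nL, so multiply by 1e12).
Q = 4209.778 nL/s


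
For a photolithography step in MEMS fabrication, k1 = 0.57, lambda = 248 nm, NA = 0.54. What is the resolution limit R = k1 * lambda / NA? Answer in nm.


Step 1: Identify values: k1 = 0.57, lambda = 248 nm, NA = 0.54
Step 2: R = k1 * lambda / NA
R = 0.57 * 248 / 0.54
R = 261.8 nm


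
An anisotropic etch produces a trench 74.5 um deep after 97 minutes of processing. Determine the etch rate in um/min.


Step 1: Etch rate = depth / time
Step 2: rate = 74.5 / 97
rate = 0.768 um/min


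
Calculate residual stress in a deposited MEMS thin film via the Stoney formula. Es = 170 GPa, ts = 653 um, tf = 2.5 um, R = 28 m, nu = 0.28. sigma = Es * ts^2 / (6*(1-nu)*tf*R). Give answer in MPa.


Step 1: Compute numerator: Es * ts^2 = 170 * 653^2 = 72489530 (GPa*um^2)
Step 2: Compute denominator (R in um): 6*(1-nu)*tf*R = 6*0.72*2.5*28e6 = 302400000.0 (um^2)
Step 3: sigma (GPa) = 72489530 / 302400000.0 = 2.39714e-01 GPa
Step 4: Convert to MPa (x1000): sigma = 239.7 MPa


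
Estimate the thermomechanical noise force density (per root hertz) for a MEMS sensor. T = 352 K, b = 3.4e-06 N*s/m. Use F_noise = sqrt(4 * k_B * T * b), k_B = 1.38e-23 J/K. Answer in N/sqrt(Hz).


Step 1: Compute 4 * k_B * T * b
= 4 * 1.38e-23 * 352 * 3.4e-06
= 6.6063e-26 N^2/Hz
Step 2: F_noise = sqrt(6.6063e-26)
F_noise = 2.57e-13 N/sqrt(Hz)


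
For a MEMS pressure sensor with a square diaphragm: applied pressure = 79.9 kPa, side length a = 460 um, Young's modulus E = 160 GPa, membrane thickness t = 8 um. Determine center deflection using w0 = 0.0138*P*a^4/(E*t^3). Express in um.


Step 1: Convert pressure to compatible units (E is in GPa, so P in GPa).
P = 79.9 kPa = 79.9e-6 GPa
Step 2: Compute numerator: 0.0138 * P * a^4.
a^4 = 460^4 = 44774560000
numerator = 0.0138 * 79.9e-6 * 44774560000 = 4.93693e+04
Step 3: Compute denominator: E * t^3 = 160 * 8^3 = 81920
Step 4: w0 = numerator / denominator = 4.93693e+04 / 81920 = 0.6027 um


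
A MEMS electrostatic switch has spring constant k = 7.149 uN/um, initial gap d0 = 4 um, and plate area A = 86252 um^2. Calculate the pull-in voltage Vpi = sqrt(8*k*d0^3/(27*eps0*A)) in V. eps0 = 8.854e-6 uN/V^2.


Step 1: Compute numerator: 8 * k * d0^3 = 8 * 7.149 * 4^3 = 3660.288
Step 2: Compute denominator: 27 * eps0 * A = 27 * 8.854e-6 * 86252 = 20.619231
Step 3: Vpi = sqrt(3660.288 / 20.619231)
Vpi = 13.32 V


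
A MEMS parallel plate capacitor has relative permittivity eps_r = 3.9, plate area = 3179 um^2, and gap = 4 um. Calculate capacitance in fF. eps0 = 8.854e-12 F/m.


Step 1: Convert area to m^2: A = 3179e-12 m^2
Step 2: Convert gap to m: d = 4e-6 m
Step 3: C = eps0 * eps_r * A / d
C = 8.854e-12 * 3.9 * 3179e-12 / 4e-6
Step 4: Convert to fF (multiply by 1e15).
C = 27.44 fF


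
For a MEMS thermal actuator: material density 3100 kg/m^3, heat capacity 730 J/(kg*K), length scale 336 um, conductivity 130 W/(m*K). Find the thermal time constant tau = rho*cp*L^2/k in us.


Step 1: Convert L to m: L = 336e-6 m
Step 2: L^2 = (336e-6)^2 = 1.12896e-07 m^2
Step 3: tau = 3100 * 730 * 1.12896e-07 / 130 = 1.96525883e-03 s
Step 4: Convert to microseconds (multiply by 1e6).
tau = 1965.259 us


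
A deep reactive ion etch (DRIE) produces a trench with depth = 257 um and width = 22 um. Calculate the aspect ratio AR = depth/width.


Step 1: AR = depth / width
Step 2: AR = 257 / 22
AR = 11.7
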